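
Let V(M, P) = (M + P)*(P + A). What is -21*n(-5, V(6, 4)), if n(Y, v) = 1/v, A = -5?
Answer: 21/10 ≈ 2.1000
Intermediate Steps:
V(M, P) = (-5 + P)*(M + P) (V(M, P) = (M + P)*(P - 5) = (M + P)*(-5 + P) = (-5 + P)*(M + P))
-21*n(-5, V(6, 4)) = -21/(4**2 - 5*6 - 5*4 + 6*4) = -21/(16 - 30 - 20 + 24) = -21/(-10) = -21*(-1/10) = 21/10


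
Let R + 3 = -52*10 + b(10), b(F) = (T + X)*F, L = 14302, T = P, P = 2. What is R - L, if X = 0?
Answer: -14805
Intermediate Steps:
T = 2
b(F) = 2*F (b(F) = (2 + 0)*F = 2*F)
R = -503 (R = -3 + (-52*10 + 2*10) = -3 + (-520 + 20) = -3 - 500 = -503)
R - L = -503 - 1*14302 = -503 - 14302 = -14805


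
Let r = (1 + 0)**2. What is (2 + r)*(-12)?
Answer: -36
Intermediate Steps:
r = 1 (r = 1**2 = 1)
(2 + r)*(-12) = (2 + 1)*(-12) = 3*(-12) = -36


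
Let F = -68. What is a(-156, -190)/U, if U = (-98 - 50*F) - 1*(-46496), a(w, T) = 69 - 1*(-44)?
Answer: 113/49798 ≈ 0.0022692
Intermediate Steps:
a(w, T) = 113 (a(w, T) = 69 + 44 = 113)
U = 49798 (U = (-98 - 50*(-68)) - 1*(-46496) = (-98 + 3400) + 46496 = 3302 + 46496 = 49798)
a(-156, -190)/U = 113/49798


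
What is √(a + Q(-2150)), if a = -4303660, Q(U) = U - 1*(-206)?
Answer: 2*I*√1076401 ≈ 2075.0*I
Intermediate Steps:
Q(U) = 206 + U (Q(U) = U + 206 = 206 + U)
√(a + Q(-2150)) = √(-4303660 + (206 - 2150)) = √(-4303660 - 1944) = √(-4305604) = 2*I*√1076401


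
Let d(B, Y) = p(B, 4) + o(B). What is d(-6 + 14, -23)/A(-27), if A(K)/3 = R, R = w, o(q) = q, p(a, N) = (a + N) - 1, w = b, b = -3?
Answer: -19/9 ≈ -2.1111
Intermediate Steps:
w = -3
p(a, N) = -1 + N + a (p(a, N) = (N + a) - 1 = -1 + N + a)
R = -3
d(B, Y) = 3 + 2*B (d(B, Y) = (-1 + 4 + B) + B = (3 + B) + B = 3 + 2*B)
A(K) = -9 (A(K) = 3*(-3) = -9)
d(-6 + 14, -23)/A(-27) = (3 + 2*(-6 + 14))/(-9) = (3 + 2*8)*(-⅑) = (3 + 16)*(-⅑) = 19*(-⅑) = -19/9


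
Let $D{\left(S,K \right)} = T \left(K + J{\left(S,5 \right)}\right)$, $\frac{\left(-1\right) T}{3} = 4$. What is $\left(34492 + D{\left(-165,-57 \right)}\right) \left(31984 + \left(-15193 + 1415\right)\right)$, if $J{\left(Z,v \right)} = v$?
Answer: $639321896$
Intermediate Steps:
$T = -12$ ($T = \left(-3\right) 4 = -12$)
$D{\left(S,K \right)} = -60 - 12 K$ ($D{\left(S,K \right)} = - 12 \left(K + 5\right) = - 12 \left(5 + K\right) = -60 - 12 K$)
$\left(34492 + D{\left(-165,-57 \right)}\right) \left(31984 + \left(-15193 + 1415\right)\right) = \left(34492 - -624\right) \left(31984 + \left(-15193 + 1415\right)\right) = \left(34492 + \left(-60 + 684\right)\right) \left(31984 - 13778\right) = \left(34492 + 624\right) 18206 = 35116 \cdot 18206 = 639321896$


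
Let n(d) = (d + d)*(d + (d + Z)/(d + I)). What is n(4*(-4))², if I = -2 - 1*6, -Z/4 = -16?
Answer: 331776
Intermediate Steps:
Z = 64 (Z = -4*(-16) = 64)
I = -8 (I = -2 - 6 = -8)
n(d) = 2*d*(d + (64 + d)/(-8 + d)) (n(d) = (d + d)*(d + (d + 64)/(d - 8)) = (2*d)*(d + (64 + d)/(-8 + d)) = 2*d*(d + (64 + d)/(-8 + d)))
n(4*(-4))² = (2*(4*(-4))*(64 + (4*(-4))² - 28*(-4))/(-8 + 4*(-4)))² = (2*(-16)*(64 + (-16)² - 7*(-16))/(-8 - 16))² = (2*(-16)*(64 + 256 + 112)/(-24))² = (2*(-16)*(-1/24)*432)² = 576² = 331776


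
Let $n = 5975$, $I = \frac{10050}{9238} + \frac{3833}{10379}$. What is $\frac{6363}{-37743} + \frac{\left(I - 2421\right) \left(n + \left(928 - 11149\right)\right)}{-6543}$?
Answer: $- \frac{6196958152298522497}{3946349607827283} \approx -1570.3$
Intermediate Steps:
$I = \frac{69859102}{47940601}$ ($I = 10050 \cdot \frac{1}{9238} + 3833 \cdot \frac{1}{10379} = \frac{5025}{4619} + \frac{3833}{10379} = \frac{69859102}{47940601} \approx 1.4572$)
$\frac{6363}{-37743} + \frac{\left(I - 2421\right) \left(n + \left(928 - 11149\right)\right)}{-6543} = \frac{6363}{-37743} + \frac{\left(\frac{69859102}{47940601} - 2421\right) \left(5975 + \left(928 - 11149\right)\right)}{-6543} = 6363 \left(- \frac{1}{37743}\right) + - \frac{115994335919 \left(5975 + \left(928 - 11149\right)\right)}{47940601} \left(- \frac{1}{6543}\right) = - \frac{2121}{12581} + - \frac{115994335919 \left(5975 - 10221\right)}{47940601} \left(- \frac{1}{6543}\right) = - \frac{2121}{12581} + \left(- \frac{115994335919}{47940601}\right) \left(-4246\right) \left(- \frac{1}{6543}\right) = - \frac{2121}{12581} + \frac{492511950312074}{47940601} \left(- \frac{1}{6543}\right) = - \frac{2121}{12581} - \frac{492511950312074}{313675352343} = - \frac{6196958152298522497}{3946349607827283}$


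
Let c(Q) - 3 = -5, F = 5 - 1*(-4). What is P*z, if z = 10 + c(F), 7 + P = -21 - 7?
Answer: -280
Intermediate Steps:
F = 9 (F = 5 + 4 = 9)
c(Q) = -2 (c(Q) = 3 - 5 = -2)
P = -35 (P = -7 + (-21 - 7) = -7 - 28 = -35)
z = 8 (z = 10 - 2 = 8)
P*z = -35*8 = -280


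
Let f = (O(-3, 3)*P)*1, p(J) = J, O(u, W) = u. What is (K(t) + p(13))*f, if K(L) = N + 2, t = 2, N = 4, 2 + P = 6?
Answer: -228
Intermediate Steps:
P = 4 (P = -2 + 6 = 4)
f = -12 (f = -3*4*1 = -12*1 = -12)
K(L) = 6 (K(L) = 4 + 2 = 6)
(K(t) + p(13))*f = (6 + 13)*(-12) = 19*(-12) = -228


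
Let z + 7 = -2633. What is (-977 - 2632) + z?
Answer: -6249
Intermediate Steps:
z = -2640 (z = -7 - 2633 = -2640)
(-977 - 2632) + z = (-977 - 2632) - 2640 = -3609 - 2640 = -6249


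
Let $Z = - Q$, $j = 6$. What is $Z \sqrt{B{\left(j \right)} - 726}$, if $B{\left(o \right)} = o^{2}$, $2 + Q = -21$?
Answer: $23 i \sqrt{690} \approx 604.16 i$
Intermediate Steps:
$Q = -23$ ($Q = -2 - 21 = -23$)
$Z = 23$ ($Z = \left(-1\right) \left(-23\right) = 23$)
$Z \sqrt{B{\left(j \right)} - 726} = 23 \sqrt{6^{2} - 726} = 23 \sqrt{36 - 726} = 23 \sqrt{-690} = 23 i \sqrt{690}$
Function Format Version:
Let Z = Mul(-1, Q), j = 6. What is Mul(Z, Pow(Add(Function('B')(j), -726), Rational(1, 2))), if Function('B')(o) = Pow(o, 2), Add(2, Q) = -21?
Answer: Mul(23, I, Pow(690, Rational(1, 2))) ≈ Mul(604.16, I)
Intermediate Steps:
Q = -23 (Q = Add(-2, -21) = -23)
Z = 23 (Z = Mul(-1, -23) = 23)
Mul(Z, Pow(Add(Function('B')(j), -726), Rational(1, 2))) = Mul(23, Pow(Add(Pow(6, 2), -726), Rational(1, 2))) = Mul(23, Pow(Add(36, -726), Rational(1, 2))) = Mul(23, Pow(-690, Rational(1, 2))) = Mul(23, Mul(I, Pow(690, Rational(1, 2)))) = Mul(23, I, Pow(690, Rational(1, 2)))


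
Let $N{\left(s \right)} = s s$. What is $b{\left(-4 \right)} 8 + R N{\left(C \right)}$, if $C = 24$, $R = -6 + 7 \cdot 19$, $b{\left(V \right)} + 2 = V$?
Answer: $73104$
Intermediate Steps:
$b{\left(V \right)} = -2 + V$
$R = 127$ ($R = -6 + 133 = 127$)
$N{\left(s \right)} = s^{2}$
$b{\left(-4 \right)} 8 + R N{\left(C \right)} = \left(-2 - 4\right) 8 + 127 \cdot 24^{2} = \left(-6\right) 8 + 127 \cdot 576 = -48 + 73152 = 73104$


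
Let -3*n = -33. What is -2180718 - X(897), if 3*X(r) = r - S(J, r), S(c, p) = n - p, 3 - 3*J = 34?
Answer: -6543937/3 ≈ -2.1813e+6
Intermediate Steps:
n = 11 (n = -⅓*(-33) = 11)
J = -31/3 (J = 1 - ⅓*34 = 1 - 34/3 = -31/3 ≈ -10.333)
S(c, p) = 11 - p
X(r) = -11/3 + 2*r/3 (X(r) = (r - (11 - r))/3 = (r + (-11 + r))/3 = (-11 + 2*r)/3 = -11/3 + 2*r/3)
-2180718 - X(897) = -2180718 - (-11/3 + (⅔)*897) = -2180718 - (-11/3 + 598) = -2180718 - 1*1783/3 = -2180718 - 1783/3 = -6543937/3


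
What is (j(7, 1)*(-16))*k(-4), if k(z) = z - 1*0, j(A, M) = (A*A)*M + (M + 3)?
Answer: 3392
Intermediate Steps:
j(A, M) = 3 + M + M*A**2 (j(A, M) = A**2*M + (3 + M) = M*A**2 + (3 + M) = 3 + M + M*A**2)
k(z) = z (k(z) = z + 0 = z)
(j(7, 1)*(-16))*k(-4) = ((3 + 1 + 1*7**2)*(-16))*(-4) = ((3 + 1 + 1*49)*(-16))*(-4) = ((3 + 1 + 49)*(-16))*(-4) = (53*(-16))*(-4) = -848*(-4) = 3392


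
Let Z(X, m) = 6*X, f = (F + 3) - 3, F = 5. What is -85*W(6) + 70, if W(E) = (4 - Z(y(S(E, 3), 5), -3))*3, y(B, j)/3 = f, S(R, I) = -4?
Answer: 22000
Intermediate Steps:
f = 5 (f = (5 + 3) - 3 = 8 - 3 = 5)
y(B, j) = 15 (y(B, j) = 3*5 = 15)
W(E) = -258 (W(E) = (4 - 6*15)*3 = (4 - 1*90)*3 = (4 - 90)*3 = -86*3 = -258)
-85*W(6) + 70 = -85*(-258) + 70 = 21930 + 70 = 22000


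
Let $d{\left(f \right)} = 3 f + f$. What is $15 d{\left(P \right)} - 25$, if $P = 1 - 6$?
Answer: $-325$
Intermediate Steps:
$P = -5$ ($P = 1 - 6 = -5$)
$d{\left(f \right)} = 4 f$
$15 d{\left(P \right)} - 25 = 15 \cdot 4 \left(-5\right) - 25 = 15 \left(-20\right) - 25 = -300 - 25 = -325$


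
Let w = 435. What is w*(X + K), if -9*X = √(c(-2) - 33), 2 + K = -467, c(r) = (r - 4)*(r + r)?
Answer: -204015 - 145*I ≈ -2.0402e+5 - 145.0*I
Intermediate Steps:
c(r) = 2*r*(-4 + r) (c(r) = (-4 + r)*(2*r) = 2*r*(-4 + r))
K = -469 (K = -2 - 467 = -469)
X = -I/3 (X = -√(2*(-2)*(-4 - 2) - 33)/9 = -√(2*(-2)*(-6) - 33)/9 = -√(24 - 33)/9 = -I/3 ≈ -0.33333*I)
w*(X + K) = 435*(-I/3 - 469) = 435*(-469 - I/3) = -204015 - 145*I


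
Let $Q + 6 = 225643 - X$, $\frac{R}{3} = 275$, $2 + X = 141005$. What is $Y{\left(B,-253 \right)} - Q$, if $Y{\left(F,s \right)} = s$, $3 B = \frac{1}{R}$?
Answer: $-84887$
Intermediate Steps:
$X = 141003$ ($X = -2 + 141005 = 141003$)
$R = 825$ ($R = 3 \cdot 275 = 825$)
$B = \frac{1}{2475}$ ($B = \frac{1}{3 \cdot 825} = \frac{1}{3} \cdot \frac{1}{825} = \frac{1}{2475} \approx 0.00040404$)
$Q = 84634$ ($Q = -6 + \left(225643 - 141003\right) = -6 + 84640 = 84634$)
$Y{\left(B,-253 \right)} - Q = -253 - 84634 = -84887$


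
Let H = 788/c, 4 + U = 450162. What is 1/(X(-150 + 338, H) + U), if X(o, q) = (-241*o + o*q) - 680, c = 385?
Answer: 385/155753594 ≈ 2.4719e-6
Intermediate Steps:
U = 450158 (U = -4 + 450162 = 450158)
H = 788/385 ≈ 2.0468
X(o, q) = -680 - 241*o + o*q
1/(X(-150 + 338, H) + U) = 1/((-680 - 241*(-150 + 338) + (-150 + 338)*(788/385)) + 450158) = 1/((-680 - 241*188 + 188*(788/385)) + 450158) = 1/((-680 - 45308 + 148144/385) + 450158) = 1/(-17557236/385 + 450158) = 1/(155753594/385) = 385/155753594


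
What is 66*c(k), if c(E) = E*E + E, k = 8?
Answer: 4752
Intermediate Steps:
c(E) = E + E**2 (c(E) = E**2 + E = E + E**2)
66*c(k) = 66*(8*(1 + 8)) = 66*(8*9) = 66*72 = 4752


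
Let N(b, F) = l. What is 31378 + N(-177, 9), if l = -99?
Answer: 31279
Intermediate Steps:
N(b, F) = -99
31378 + N(-177, 9) = 31378 - 99 = 31279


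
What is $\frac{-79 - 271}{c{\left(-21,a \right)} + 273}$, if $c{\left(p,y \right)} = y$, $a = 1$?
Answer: $- \frac{175}{137} \approx -1.2774$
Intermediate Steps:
$\frac{-79 - 271}{c{\left(-21,a \right)} + 273} = \frac{-79 - 271}{1 + 273} = - \frac{350}{274} = \left(-350\right) \frac{1}{274} = - \frac{175}{137}$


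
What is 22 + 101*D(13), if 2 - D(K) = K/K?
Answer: 123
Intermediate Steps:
D(K) = 1 (D(K) = 2 - K/K = 2 - 1*1 = 2 - 1 = 1)
22 + 101*D(13) = 22 + 101*1 = 22 + 101 = 123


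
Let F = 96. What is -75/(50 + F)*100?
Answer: -3750/73 ≈ -51.370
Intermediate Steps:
-75/(50 + F)*100 = -75/(50 + 96)*100 = -75/146*100 = -3750/73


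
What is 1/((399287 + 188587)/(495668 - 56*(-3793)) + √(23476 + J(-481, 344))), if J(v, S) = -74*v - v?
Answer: -104064867606/7464208963135675 + 125342905444*√59551/7464208963135675 ≈ 0.0040839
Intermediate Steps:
J(v, S) = -75*v
1/((399287 + 188587)/(495668 - 56*(-3793)) + √(23476 + J(-481, 344))) = 1/((399287 + 188587)/(495668 - 56*(-3793)) + √(23476 - 75*(-481))) = 1/(587874/(495668 + 212408) + √(23476 + 36075)) = 1/(587874/708076 + √59551) = 1/(587874*(1/708076) + √59551) = 1/(293937/354038 + √59551)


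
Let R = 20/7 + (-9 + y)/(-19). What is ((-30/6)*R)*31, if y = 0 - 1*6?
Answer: -75175/133 ≈ -565.23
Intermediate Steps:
y = -6 (y = 0 - 6 = -6)
R = 485/133 (R = 20/7 + (-9 - 6)/(-19) = 20*(1/7) - 15*(-1/19) = 20/7 + 15/19 = 485/133 ≈ 3.6466)
((-30/6)*R)*31 = (-30/6*(485/133))*31 = (-30*1/6*(485/133))*31 = -5*485/133*31 = -2425/133*31 = -75175/133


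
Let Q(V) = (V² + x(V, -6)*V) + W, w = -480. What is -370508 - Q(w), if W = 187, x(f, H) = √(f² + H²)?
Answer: -601095 + 2880*√6401 ≈ -3.7068e+5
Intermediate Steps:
x(f, H) = √(H² + f²)
Q(V) = 187 + V² + V*√(36 + V²) (Q(V) = (V² + √((-6)² + V²)*V) + 187 = (V² + √(36 + V²)*V) + 187 = (V² + V*√(36 + V²)) + 187 = 187 + V² + V*√(36 + V²))
-370508 - Q(w) = -370508 - (187 + (-480)² - 480*√(36 + (-480)²)) = -370508 - (187 + 230400 - 480*√(36 + 230400)) = -370508 - (187 + 230400 - 2880*√6401) = -370508 - (230587 - 2880*√6401) = -370508 + (-230587 + 2880*√6401) = -601095 + 2880*√6401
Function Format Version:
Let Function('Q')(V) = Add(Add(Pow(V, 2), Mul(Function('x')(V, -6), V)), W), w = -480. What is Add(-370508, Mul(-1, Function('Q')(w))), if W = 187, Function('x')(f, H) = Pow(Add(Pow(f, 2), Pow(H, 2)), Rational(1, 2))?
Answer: Add(-601095, Mul(2880, Pow(6401, Rational(1, 2)))) ≈ -3.7068e+5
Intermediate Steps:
Function('x')(f, H) = Pow(Add(Pow(H, 2), Pow(f, 2)), Rational(1, 2))
Function('Q')(V) = Add(187, Pow(V, 2), Mul(V, Pow(Add(36, Pow(V, 2)), Rational(1, 2)))) (Function('Q')(V) = Add(Add(Pow(V, 2), Mul(Pow(Add(Pow(-6, 2), Pow(V, 2)), Rational(1, 2)), V)), 187) = Add(Add(Pow(V, 2), Mul(Pow(Add(36, Pow(V, 2)), Rational(1, 2)), V)), 187) = Add(Add(Pow(V, 2), Mul(V, Pow(Add(36, Pow(V, 2)), Rational(1, 2)))), 187) = Add(187, Pow(V, 2), Mul(V, Pow(Add(36, Pow(V, 2)), Rational(1, 2)))))
Add(-370508, Mul(-1, Function('Q')(w))) = Add(-370508, Mul(-1, Add(187, Pow(-480, 2), Mul(-480, Pow(Add(36, Pow(-480, 2)), Rational(1, 2)))))) = Add(-370508, Mul(-1, Add(187, 230400, Mul(-480, Pow(Add(36, 230400), Rational(1, 2)))))) = Add(-370508, Mul(-1, Add(187, 230400, Mul(-480, Pow(230436, Rational(1, 2)))))) = Add(-370508, Mul(-1, Add(187, 230400, Mul(-480, Mul(6, Pow(6401, Rational(1, 2))))))) = Add(-370508, Mul(-1, Add(187, 230400, Mul(-2880, Pow(6401, Rational(1, 2)))))) = Add(-370508, Mul(-1, Add(230587, Mul(-2880, Pow(6401, Rational(1, 2)))))) = Add(-370508, Add(-230587, Mul(2880, Pow(6401, Rational(1, 2))))) = Add(-601095, Mul(2880, Pow(6401, Rational(1, 2))))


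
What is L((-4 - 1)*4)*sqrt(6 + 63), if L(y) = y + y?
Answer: -40*sqrt(69) ≈ -332.27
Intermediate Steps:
L(y) = 2*y
L((-4 - 1)*4)*sqrt(6 + 63) = (2*((-4 - 1)*4))*sqrt(6 + 63) = (2*(-5*4))*sqrt(69) = (2*(-20))*sqrt(69) = -40*sqrt(69)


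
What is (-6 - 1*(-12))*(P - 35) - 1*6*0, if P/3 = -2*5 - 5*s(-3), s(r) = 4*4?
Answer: -1830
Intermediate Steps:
s(r) = 16
P = -270 (P = 3*(-2*5 - 5*16) = 3*(-10 - 80) = 3*(-90) = -270)
(-6 - 1*(-12))*(P - 35) - 1*6*0 = (-6 - 1*(-12))*(-270 - 35) - 1*6*0 = (-6 + 12)*(-305) - 6*0 = 6*(-305) + 0 = -1830 + 0 = -1830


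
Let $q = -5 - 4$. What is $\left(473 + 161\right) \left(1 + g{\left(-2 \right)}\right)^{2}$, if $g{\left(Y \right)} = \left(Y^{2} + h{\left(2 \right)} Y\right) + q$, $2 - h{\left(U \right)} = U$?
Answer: $10144$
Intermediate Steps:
$q = -9$ ($q = -5 - 4 = -9$)
$h{\left(U \right)} = 2 - U$
$g{\left(Y \right)} = -9 + Y^{2}$ ($g{\left(Y \right)} = \left(Y^{2} + \left(2 - 2\right) Y\right) - 9 = \left(Y^{2} + 0 Y\right) - 9 = \left(Y^{2} + 0\right) - 9 = Y^{2} - 9 = -9 + Y^{2}$)
$\left(473 + 161\right) \left(1 + g{\left(-2 \right)}\right)^{2} = \left(473 + 161\right) \left(1 - \left(9 - \left(-2\right)^{2}\right)\right)^{2} = 634 \left(1 + \left(-9 + 4\right)\right)^{2} = 634 \left(1 - 5\right)^{2} = 634 \left(-4\right)^{2} = 634 \cdot 16 = 10144$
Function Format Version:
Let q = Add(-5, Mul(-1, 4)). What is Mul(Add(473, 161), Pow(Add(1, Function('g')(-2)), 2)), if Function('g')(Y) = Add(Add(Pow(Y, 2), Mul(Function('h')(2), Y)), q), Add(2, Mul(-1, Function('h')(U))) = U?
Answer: 10144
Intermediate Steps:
q = -9 (q = Add(-5, -4) = -9)
Function('h')(U) = Add(2, Mul(-1, U))
Function('g')(Y) = Add(-9, Pow(Y, 2)) (Function('g')(Y) = Add(Add(Pow(Y, 2), Mul(Add(2, Mul(-1, 2)), Y)), -9) = Add(Add(Pow(Y, 2), Mul(Add(2, -2), Y)), -9) = Add(Add(Pow(Y, 2), Mul(0, Y)), -9) = Add(Add(Pow(Y, 2), 0), -9) = Add(Pow(Y, 2), -9) = Add(-9, Pow(Y, 2)))
Mul(Add(473, 161), Pow(Add(1, Function('g')(-2)), 2)) = Mul(Add(473, 161), Pow(Add(1, Add(-9, Pow(-2, 2))), 2)) = Mul(634, Pow(Add(1, Add(-9, 4)), 2)) = Mul(634, Pow(Add(1, -5), 2)) = Mul(634, Pow(-4, 2)) = Mul(634, 16) = 10144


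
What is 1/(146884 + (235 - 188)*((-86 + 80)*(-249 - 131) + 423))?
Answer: 1/273925 ≈ 3.6506e-6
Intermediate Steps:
1/(146884 + (235 - 188)*((-86 + 80)*(-249 - 131) + 423)) = 1/(146884 + 47*(-6*(-380) + 423)) = 1/(146884 + 47*(2280 + 423)) = 1/(146884 + 47*2703) = 1/(146884 + 127041) = 1/273925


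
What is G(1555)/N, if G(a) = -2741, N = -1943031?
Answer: 2741/1943031 ≈ 0.0014107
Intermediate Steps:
G(1555)/N = -2741/(-1943031) = -2741*(-1/1943031) = 2741/1943031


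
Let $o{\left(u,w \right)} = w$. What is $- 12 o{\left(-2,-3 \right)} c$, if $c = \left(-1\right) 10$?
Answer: $-360$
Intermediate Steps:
$c = -10$
$- 12 o{\left(-2,-3 \right)} c = \left(-12\right) \left(-3\right) \left(-10\right) = 36 \left(-10\right) = -360$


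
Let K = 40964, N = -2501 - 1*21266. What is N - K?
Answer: -64731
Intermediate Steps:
N = -23767 (N = -2501 - 21266 = -23767)
N - K = -23767 - 1*40964 = -23767 - 40964 = -64731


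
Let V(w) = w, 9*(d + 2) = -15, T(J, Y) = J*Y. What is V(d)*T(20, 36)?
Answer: -2640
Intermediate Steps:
d = -11/3 (d = -2 + (⅑)*(-15) = -2 - 5/3 = -11/3 ≈ -3.6667)
V(d)*T(20, 36) = -220*36/3 = -11/3*720 = -2640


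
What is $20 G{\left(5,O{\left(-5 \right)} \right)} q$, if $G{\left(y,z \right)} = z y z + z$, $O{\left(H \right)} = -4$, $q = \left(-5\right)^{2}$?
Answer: $38000$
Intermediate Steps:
$q = 25$
$G{\left(y,z \right)} = z + y z^{2}$ ($G{\left(y,z \right)} = y z z + z = y z^{2} + z = z + y z^{2}$)
$20 G{\left(5,O{\left(-5 \right)} \right)} q = 20 \left(- 4 \left(1 + 5 \left(-4\right)\right)\right) 25 = 20 \left(- 4 \left(1 - 20\right)\right) 25 = 20 \left(\left(-4\right) \left(-19\right)\right) 25 = 20 \cdot 76 \cdot 25 = 1520 \cdot 25 = 38000$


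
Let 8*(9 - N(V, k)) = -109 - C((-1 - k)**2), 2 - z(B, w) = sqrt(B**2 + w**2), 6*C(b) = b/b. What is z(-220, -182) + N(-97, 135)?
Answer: 1183/48 - 2*sqrt(20381) ≈ -260.88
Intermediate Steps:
C(b) = 1/6 (C(b) = (b/b)/6 = (1/6)*1 = 1/6)
z(B, w) = 2 - sqrt(B**2 + w**2)
N(V, k) = 1087/48 (N(V, k) = 9 - (-109 - 1*1/6)/8 = 9 - (-109 - 1/6)/8 = 9 - 1/8*(-655/6) = 9 + 655/48 = 1087/48)
z(-220, -182) + N(-97, 135) = (2 - sqrt((-220)**2 + (-182)**2)) + 1087/48 = (2 - sqrt(48400 + 33124)) + 1087/48 = (2 - sqrt(81524)) + 1087/48 = (2 - 2*sqrt(20381)) + 1087/48 = 1183/48 - 2*sqrt(20381)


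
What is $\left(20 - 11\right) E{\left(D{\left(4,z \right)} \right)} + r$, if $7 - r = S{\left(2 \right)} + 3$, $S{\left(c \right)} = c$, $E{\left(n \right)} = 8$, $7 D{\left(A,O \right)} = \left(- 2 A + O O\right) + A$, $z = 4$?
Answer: $74$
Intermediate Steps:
$D{\left(A,O \right)} = - \frac{A}{7} + \frac{O^{2}}{7}$ ($D{\left(A,O \right)} = \frac{\left(- 2 A + O O\right) + A}{7} = \frac{\left(- 2 A + O^{2}\right) + A}{7} = \frac{\left(O^{2} - 2 A\right) + A}{7} = \frac{O^{2} - A}{7} = - \frac{A}{7} + \frac{O^{2}}{7}$)
$r = 2$ ($r = 7 - \left(2 + 3\right) = 7 - 5 = 2$)
$\left(20 - 11\right) E{\left(D{\left(4,z \right)} \right)} + r = \left(20 - 11\right) 8 + 2 = 9 \cdot 8 + 2 = 72 + 2 = 74$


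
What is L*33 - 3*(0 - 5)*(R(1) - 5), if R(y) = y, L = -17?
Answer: -621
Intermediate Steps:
L*33 - 3*(0 - 5)*(R(1) - 5) = -17*33 - 3*(0 - 5)*(1 - 5) = -561 - (-15)*(-4) = -561 - 3*20 = -561 - 60 = -621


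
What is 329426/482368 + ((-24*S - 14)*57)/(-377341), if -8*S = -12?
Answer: 62840342533/91008611744 ≈ 0.69049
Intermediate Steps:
S = 3/2 (S = -⅛*(-12) = 3/2 ≈ 1.5000)
329426/482368 + ((-24*S - 14)*57)/(-377341) = 329426/482368 + ((-24*3/2 - 14)*57)/(-377341) = 329426*(1/482368) + ((-36 - 14)*57)*(-1/377341) = 164713/241184 - 50*57*(-1/377341) = 164713/241184 - 2850*(-1/377341) = 164713/241184 + 2850/377341 = 62840342533/91008611744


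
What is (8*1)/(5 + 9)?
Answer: 4/7 ≈ 0.57143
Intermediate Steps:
(8*1)/(5 + 9) = 8/14 = 8*(1/14) = 4/7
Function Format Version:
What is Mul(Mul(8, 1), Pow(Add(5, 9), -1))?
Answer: Rational(4, 7) ≈ 0.57143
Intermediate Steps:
Mul(Mul(8, 1), Pow(Add(5, 9), -1)) = Mul(8, Pow(14, -1)) = Mul(8, Rational(1, 14)) = Rational(4, 7)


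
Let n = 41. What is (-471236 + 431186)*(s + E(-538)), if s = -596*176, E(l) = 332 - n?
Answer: 4189430250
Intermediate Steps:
E(l) = 291 (E(l) = 332 - 1*41 = 332 - 41 = 291)
s = -104896
(-471236 + 431186)*(s + E(-538)) = (-471236 + 431186)*(-104896 + 291) = -40050*(-104605) = 4189430250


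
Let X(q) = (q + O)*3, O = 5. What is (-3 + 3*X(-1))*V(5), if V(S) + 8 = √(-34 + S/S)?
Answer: -264 + 33*I*√33 ≈ -264.0 + 189.57*I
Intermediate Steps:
X(q) = 15 + 3*q (X(q) = (q + 5)*3 = (5 + q)*3 = 15 + 3*q)
V(S) = -8 + I*√33 (V(S) = -8 + √(-34 + S/S) = -8 + √(-34 + 1) = -8 + √(-33) = -8 + I*√33)
(-3 + 3*X(-1))*V(5) = (-3 + 3*(15 + 3*(-1)))*(-8 + I*√33) = (-3 + 3*(15 - 3))*(-8 + I*√33) = (-3 + 3*12)*(-8 + I*√33) = (-3 + 36)*(-8 + I*√33) = 33*(-8 + I*√33) = -264 + 33*I*√33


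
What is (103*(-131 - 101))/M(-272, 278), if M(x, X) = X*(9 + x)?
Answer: 11948/36557 ≈ 0.32683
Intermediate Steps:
(103*(-131 - 101))/M(-272, 278) = (103*(-131 - 101))/((278*(9 - 272))) = (103*(-232))/((278*(-263))) = -23896/(-73114) = -23896*(-1/73114) = 11948/36557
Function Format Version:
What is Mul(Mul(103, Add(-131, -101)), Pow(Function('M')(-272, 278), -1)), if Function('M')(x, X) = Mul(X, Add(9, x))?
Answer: Rational(11948, 36557) ≈ 0.32683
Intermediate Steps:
Mul(Mul(103, Add(-131, -101)), Pow(Function('M')(-272, 278), -1)) = Mul(Mul(103, Add(-131, -101)), Pow(Mul(278, Add(9, -272)), -1)) = Mul(Mul(103, -232), Pow(Mul(278, -263), -1)) = Mul(-23896, Pow(-73114, -1)) = Mul(-23896, Rational(-1, 73114)) = Rational(11948, 36557)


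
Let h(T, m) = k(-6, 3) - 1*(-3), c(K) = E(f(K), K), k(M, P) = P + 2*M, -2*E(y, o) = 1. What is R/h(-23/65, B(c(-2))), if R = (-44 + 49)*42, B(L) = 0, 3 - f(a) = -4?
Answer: -35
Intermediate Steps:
f(a) = 7 (f(a) = 3 - 1*(-4) = 3 + 4 = 7)
E(y, o) = -½ (E(y, o) = -½*1 = -½)
c(K) = -½
h(T, m) = -6 (h(T, m) = (3 + 2*(-6)) - 1*(-3) = (3 - 12) + 3 = -9 + 3 = -6)
R = 210 (R = 5*42 = 210)
R/h(-23/65, B(c(-2))) = 210/(-6) = 210*(-⅙) = -35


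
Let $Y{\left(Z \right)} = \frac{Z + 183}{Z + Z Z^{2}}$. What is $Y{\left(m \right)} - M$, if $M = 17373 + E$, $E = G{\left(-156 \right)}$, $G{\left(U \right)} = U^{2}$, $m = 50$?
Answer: $- \frac{5215710217}{125050} \approx -41709.0$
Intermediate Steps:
$E = 24336$ ($E = \left(-156\right)^{2} = 24336$)
$Y{\left(Z \right)} = \frac{183 + Z}{Z + Z^{3}}$
$M = 41709$ ($M = 17373 + 24336 = 41709$)
$Y{\left(m \right)} - M = \frac{183 + 50}{50 + 50^{3}} - 41709 = \frac{1}{50 + 125000} \cdot 233 - 41709 = \frac{1}{125050} \cdot 233 - 41709 = \frac{233}{125050} - 41709 = - \frac{5215710217}{125050}$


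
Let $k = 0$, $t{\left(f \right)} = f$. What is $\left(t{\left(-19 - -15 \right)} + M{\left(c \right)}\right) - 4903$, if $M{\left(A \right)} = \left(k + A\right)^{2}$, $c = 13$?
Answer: $-4738$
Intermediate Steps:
$M{\left(A \right)} = A^{2}$ ($M{\left(A \right)} = \left(0 + A\right)^{2} = A^{2}$)
$\left(t{\left(-19 - -15 \right)} + M{\left(c \right)}\right) - 4903 = \left(\left(-19 - -15\right) + 13^{2}\right) - 4903 = \left(\left(-19 + 15\right) + 169\right) - 4903 = \left(-4 + 169\right) - 4903 = 165 - 4903 = -4738$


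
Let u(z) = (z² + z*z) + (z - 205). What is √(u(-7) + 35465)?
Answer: √35351 ≈ 188.02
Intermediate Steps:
u(z) = -205 + z + 2*z² (u(z) = (z² + z²) + (-205 + z) = 2*z² + (-205 + z) = -205 + z + 2*z²)
√(u(-7) + 35465) = √((-205 - 7 + 2*(-7)²) + 35465) = √((-205 - 7 + 2*49) + 35465) = √((-205 - 7 + 98) + 35465) = √(-114 + 35465) = √35351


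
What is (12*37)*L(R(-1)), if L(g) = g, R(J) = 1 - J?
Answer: 888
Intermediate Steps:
(12*37)*L(R(-1)) = (12*37)*(1 - 1*(-1)) = 444*(1 + 1) = 444*2 = 888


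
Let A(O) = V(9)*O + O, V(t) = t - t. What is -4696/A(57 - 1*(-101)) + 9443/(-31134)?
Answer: -73848629/2459586 ≈ -30.025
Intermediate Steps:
V(t) = 0
A(O) = O (A(O) = 0*O + O = 0 + O = O)
-4696/A(57 - 1*(-101)) + 9443/(-31134) = -4696/(57 - 1*(-101)) + 9443/(-31134) = -4696/(57 + 101) + 9443*(-1/31134) = -4696/158 - 9443/31134 = -4696*1/158 - 9443/31134 = -2348/79 - 9443/31134 = -73848629/2459586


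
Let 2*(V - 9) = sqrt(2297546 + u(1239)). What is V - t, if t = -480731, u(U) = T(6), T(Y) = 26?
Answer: 480740 + sqrt(574393) ≈ 4.8150e+5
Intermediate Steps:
u(U) = 26
V = 9 + sqrt(574393) (V = 9 + sqrt(2297546 + 26)/2 = 9 + sqrt(2297572)/2 = 9 + (2*sqrt(574393))/2 = 9 + sqrt(574393) ≈ 766.89)
V - t = (9 + sqrt(574393)) - 1*(-480731) = (9 + sqrt(574393)) + 480731 = 480740 + sqrt(574393)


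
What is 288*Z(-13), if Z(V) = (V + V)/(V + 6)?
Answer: 7488/7 ≈ 1069.7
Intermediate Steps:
Z(V) = 2*V/(6 + V) (Z(V) = (2*V)/(6 + V) = 2*V/(6 + V))
288*Z(-13) = 288*(2*(-13)/(6 - 13)) = 288*(2*(-13)/(-7)) = 288*(2*(-13)*(-⅐)) = 288*(26/7) = 7488/7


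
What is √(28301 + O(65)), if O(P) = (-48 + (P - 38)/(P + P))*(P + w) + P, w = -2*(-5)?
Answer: √16752346/26 ≈ 157.42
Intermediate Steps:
w = 10
O(P) = P + (-48 + (-38 + P)/(2*P))*(10 + P) (O(P) = (-48 + (P - 38)/(P + P))*(P + 10) + P = (-48 + (-38 + P)/((2*P)))*(10 + P) + P = (-48 + (-38 + P)*(1/(2*P)))*(10 + P) + P = (-48 + (-38 + P)/(2*P))*(10 + P) + P = P + (-48 + (-38 + P)/(2*P))*(10 + P))
√(28301 + O(65)) = √(28301 + (-494 - 190/65 - 93/2*65)) = √(28301 + (-494 - 190*1/65 - 6045/2)) = √(28301 + (-494 - 38/13 - 6045/2)) = √(28301 - 91505/26) = √(644321/26) = √16752346/26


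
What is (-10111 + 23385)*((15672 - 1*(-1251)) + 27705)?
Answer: 592392072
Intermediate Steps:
(-10111 + 23385)*((15672 - 1*(-1251)) + 27705) = 13274*((15672 + 1251) + 27705) = 13274*(16923 + 27705) = 13274*44628 = 592392072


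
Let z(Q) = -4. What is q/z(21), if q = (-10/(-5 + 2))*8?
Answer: -20/3 ≈ -6.6667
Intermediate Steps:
q = 80/3 (q = (-10/(-3))*8 = -1/3*(-10)*8 = (10/3)*8 = 80/3 ≈ 26.667)
q/z(21) = (80/3)/(-4) = (80/3)*(-1/4) = -20/3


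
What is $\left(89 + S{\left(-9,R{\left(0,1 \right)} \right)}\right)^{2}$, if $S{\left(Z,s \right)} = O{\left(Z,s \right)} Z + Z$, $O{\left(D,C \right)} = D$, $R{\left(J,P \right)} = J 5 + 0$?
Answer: $25921$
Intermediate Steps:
$R{\left(J,P \right)} = 5 J$ ($R{\left(J,P \right)} = 5 J + 0 = 5 J$)
$S{\left(Z,s \right)} = Z + Z^{2}$ ($S{\left(Z,s \right)} = Z Z + Z = Z^{2} + Z = Z + Z^{2}$)
$\left(89 + S{\left(-9,R{\left(0,1 \right)} \right)}\right)^{2} = \left(89 - 9 \left(1 - 9\right)\right)^{2} = \left(89 - -72\right)^{2} = \left(89 + 72\right)^{2} = 161^{2} = 25921$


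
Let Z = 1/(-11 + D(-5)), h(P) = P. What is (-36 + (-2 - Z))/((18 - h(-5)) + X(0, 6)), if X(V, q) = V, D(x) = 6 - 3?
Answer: -303/184 ≈ -1.6467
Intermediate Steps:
D(x) = 3
Z = -1/8 (Z = 1/(-11 + 3) = 1/(-8) = -1/8 ≈ -0.12500)
(-36 + (-2 - Z))/((18 - h(-5)) + X(0, 6)) = (-36 + (-2 - 1*(-1/8)))/((18 - 1*(-5)) + 0) = (-36 + (-2 + 1/8))/((18 + 5) + 0) = (-36 - 15/8)/(23 + 0) = -303/8/23 = (1/23)*(-303/8) = -303/184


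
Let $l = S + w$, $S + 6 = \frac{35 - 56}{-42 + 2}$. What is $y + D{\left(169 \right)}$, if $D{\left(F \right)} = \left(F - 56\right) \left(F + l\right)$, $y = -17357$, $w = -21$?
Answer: $- \frac{50067}{40} \approx -1251.7$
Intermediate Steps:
$S = - \frac{219}{40}$ ($S = -6 + \frac{35 - 56}{-42 + 2} = -6 - \frac{21}{-40} = -6 - - \frac{21}{40} = -6 + \frac{21}{40} = - \frac{219}{40} \approx -5.475$)
$l = - \frac{1059}{40}$ ($l = - \frac{219}{40} - 21 = - \frac{1059}{40} \approx -26.475$)
$D{\left(F \right)} = \left(-56 + F\right) \left(- \frac{1059}{40} + F\right)$ ($D{\left(F \right)} = \left(F - 56\right) \left(F - \frac{1059}{40}\right) = \left(-56 + F\right) \left(- \frac{1059}{40} + F\right)$)
$y + D{\left(169 \right)} = -17357 + \left(\frac{7413}{5} + 169^{2} - \frac{557531}{40}\right) = -17357 + \left(\frac{7413}{5} + 28561 - \frac{557531}{40}\right) = -17357 + \frac{644213}{40} = - \frac{50067}{40}$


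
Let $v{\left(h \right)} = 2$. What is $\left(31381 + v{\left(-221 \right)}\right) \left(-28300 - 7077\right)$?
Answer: $-1110236391$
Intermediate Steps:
$\left(31381 + v{\left(-221 \right)}\right) \left(-28300 - 7077\right) = \left(31381 + 2\right) \left(-28300 - 7077\right) = 31383 \left(-35377\right) = -1110236391$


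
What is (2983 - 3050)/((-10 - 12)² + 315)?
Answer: -67/799 ≈ -0.083855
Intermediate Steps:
(2983 - 3050)/((-10 - 12)² + 315) = -67/((-22)² + 315) = -67/(484 + 315) = -67/799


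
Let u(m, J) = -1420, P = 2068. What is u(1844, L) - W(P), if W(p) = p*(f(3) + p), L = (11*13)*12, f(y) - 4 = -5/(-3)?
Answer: -12869288/3 ≈ -4.2898e+6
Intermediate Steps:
f(y) = 17/3 (f(y) = 4 - 5/(-3) = 4 - 5*(-⅓) = 4 + 5/3 = 17/3)
L = 1716 (L = 143*12 = 1716)
W(p) = p*(17/3 + p)
u(1844, L) - W(P) = -1420 - 2068*(17 + 3*2068)/3 = -1420 - 2068*(17 + 6204)/3 = -1420 - 2068*6221/3 = -1420 - 1*12865028/3 = -1420 - 12865028/3 = -12869288/3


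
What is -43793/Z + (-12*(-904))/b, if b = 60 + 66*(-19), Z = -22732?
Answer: -32384649/4523668 ≈ -7.1589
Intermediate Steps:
b = -1194 (b = 60 - 1254 = -1194)
-43793/Z + (-12*(-904))/b = -43793/(-22732) - 12*(-904)/(-1194) = -43793*(-1/22732) + 10848*(-1/1194) = 43793/22732 - 1808/199 = -32384649/4523668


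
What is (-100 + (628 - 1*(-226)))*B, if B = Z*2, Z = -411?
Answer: -619788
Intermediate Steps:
B = -822 (B = -411*2 = -822)
(-100 + (628 - 1*(-226)))*B = (-100 + (628 - 1*(-226)))*(-822) = (-100 + (628 + 226))*(-822) = (-100 + 854)*(-822) = 754*(-822) = -619788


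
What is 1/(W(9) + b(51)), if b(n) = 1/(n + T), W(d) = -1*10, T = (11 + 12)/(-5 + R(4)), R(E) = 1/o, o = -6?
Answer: -1443/14399 ≈ -0.10022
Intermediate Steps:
R(E) = -⅙ (R(E) = 1/(-6) = -⅙)
T = -138/31 (T = (11 + 12)/(-5 - ⅙) = 23/(-31/6) = 23*(-6/31) = -138/31 ≈ -4.4516)
W(d) = -10
b(n) = 1/(-138/31 + n) (b(n) = 1/(n - 138/31) = 1/(-138/31 + n))
1/(W(9) + b(51)) = 1/(-10 + 31/(-138 + 31*51)) = 1/(-10 + 31/(-138 + 1581)) = 1/(-10 + 31/1443) = 1/(-14399/1443) = -1443/14399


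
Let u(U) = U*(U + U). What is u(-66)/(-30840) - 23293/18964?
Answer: -36815437/24368740 ≈ -1.5108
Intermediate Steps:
u(U) = 2*U**2 (u(U) = U*(2*U) = 2*U**2)
u(-66)/(-30840) - 23293/18964 = (2*(-66)**2)/(-30840) - 23293/18964 = (2*4356)*(-1/30840) - 23293*1/18964 = 8712*(-1/30840) - 23293/18964 = -363/1285 - 23293/18964 = -36815437/24368740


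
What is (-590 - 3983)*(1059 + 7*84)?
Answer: -7531731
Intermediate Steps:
(-590 - 3983)*(1059 + 7*84) = -4573*(1059 + 588) = -4573*1647 = -7531731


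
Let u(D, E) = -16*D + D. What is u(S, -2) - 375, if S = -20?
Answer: -75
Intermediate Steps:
u(D, E) = -15*D
u(S, -2) - 375 = -15*(-20) - 375 = 300 - 375 = -75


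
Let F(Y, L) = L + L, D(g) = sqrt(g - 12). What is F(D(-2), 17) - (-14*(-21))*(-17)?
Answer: 5032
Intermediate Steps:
D(g) = sqrt(-12 + g)
F(Y, L) = 2*L
F(D(-2), 17) - (-14*(-21))*(-17) = 2*17 - (-14*(-21))*(-17) = 34 - 294*(-17) = 34 - 1*(-4998) = 34 + 4998 = 5032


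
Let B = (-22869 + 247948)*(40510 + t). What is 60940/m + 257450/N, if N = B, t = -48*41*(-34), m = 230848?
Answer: 184186667781915/697692958969328 ≈ 0.26399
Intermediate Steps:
t = 66912 (t = -1968*(-34) = 66912)
B = 24178436338 (B = (-22869 + 247948)*(40510 + 66912) = 225079*107422 = 24178436338)
N = 24178436338
60940/m + 257450/N = 60940/230848 + 257450/24178436338 = 60940*(1/230848) + 257450*(1/24178436338) = 15235/57712 + 128725/12089218169 = 184186667781915/697692958969328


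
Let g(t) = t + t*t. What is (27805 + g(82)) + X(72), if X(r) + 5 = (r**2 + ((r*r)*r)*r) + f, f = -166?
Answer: 26913480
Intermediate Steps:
X(r) = -171 + r**2 + r**4 (X(r) = -5 + ((r**2 + ((r*r)*r)*r) - 166) = -5 + ((r**2 + (r**2*r)*r) - 166) = -5 + ((r**2 + r**3*r) - 166) = -5 + ((r**2 + r**4) - 166) = -5 + (-166 + r**2 + r**4) = -171 + r**2 + r**4)
g(t) = t + t**2
(27805 + g(82)) + X(72) = (27805 + 82*(1 + 82)) + (-171 + 72**2 + 72**4) = (27805 + 82*83) + (-171 + 5184 + 26873856) = (27805 + 6806) + 26878869 = 34611 + 26878869 = 26913480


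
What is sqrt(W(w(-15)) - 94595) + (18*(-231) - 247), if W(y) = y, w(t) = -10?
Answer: -4405 + I*sqrt(94605) ≈ -4405.0 + 307.58*I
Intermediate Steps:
sqrt(W(w(-15)) - 94595) + (18*(-231) - 247) = sqrt(-10 - 94595) + (18*(-231) - 247) = sqrt(-94605) + (-4158 - 247) = I*sqrt(94605) - 4405 = -4405 + I*sqrt(94605)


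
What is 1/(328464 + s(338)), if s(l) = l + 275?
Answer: 1/329077 ≈ 3.0388e-6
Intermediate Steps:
s(l) = 275 + l
1/(328464 + s(338)) = 1/(328464 + (275 + 338)) = 1/(328464 + 613) = 1/329077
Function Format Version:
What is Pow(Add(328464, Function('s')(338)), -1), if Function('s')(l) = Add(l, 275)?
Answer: Rational(1, 329077) ≈ 3.0388e-6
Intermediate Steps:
Function('s')(l) = Add(275, l)
Pow(Add(328464, Function('s')(338)), -1) = Pow(Add(328464, Add(275, 338)), -1) = Pow(Add(328464, 613), -1) = Pow(329077, -1) = Rational(1, 329077)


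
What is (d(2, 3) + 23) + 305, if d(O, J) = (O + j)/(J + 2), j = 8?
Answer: 330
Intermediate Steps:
d(O, J) = (8 + O)/(2 + J) (d(O, J) = (O + 8)/(J + 2) = (8 + O)/(2 + J))
(d(2, 3) + 23) + 305 = ((8 + 2)/(2 + 3) + 23) + 305 = (10/5 + 23) + 305 = ((⅕)*10 + 23) + 305 = (2 + 23) + 305 = 25 + 305 = 330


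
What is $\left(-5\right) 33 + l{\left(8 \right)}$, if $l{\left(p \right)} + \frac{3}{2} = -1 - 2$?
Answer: $- \frac{339}{2} \approx -169.5$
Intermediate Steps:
$l{\left(p \right)} = - \frac{9}{2}$ ($l{\left(p \right)} = - \frac{3}{2} - 3 = - \frac{9}{2}$)
$\left(-5\right) 33 + l{\left(8 \right)} = \left(-5\right) 33 - \frac{9}{2} = -165 - \frac{9}{2} = - \frac{339}{2}$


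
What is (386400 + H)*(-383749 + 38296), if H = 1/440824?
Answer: -58842527272646253/440824 ≈ -1.3348e+11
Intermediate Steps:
H = 1/440824 ≈ 2.2685e-6
(386400 + H)*(-383749 + 38296) = (386400 + 1/440824)*(-383749 + 38296) = (170334393601/440824)*(-345453) = -58842527272646253/440824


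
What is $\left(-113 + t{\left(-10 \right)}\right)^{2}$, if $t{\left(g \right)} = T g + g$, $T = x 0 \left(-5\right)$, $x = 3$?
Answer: $15129$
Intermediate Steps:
$T = 0$ ($T = 3 \cdot 0 \left(-5\right) = 0 \left(-5\right) = 0$)
$t{\left(g \right)} = g$ ($t{\left(g \right)} = 0 g + g = 0 + g = g$)
$\left(-113 + t{\left(-10 \right)}\right)^{2} = \left(-113 - 10\right)^{2} = \left(-123\right)^{2} = 15129$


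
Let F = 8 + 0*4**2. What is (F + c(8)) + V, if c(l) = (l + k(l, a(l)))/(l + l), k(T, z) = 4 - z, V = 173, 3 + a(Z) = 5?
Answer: 1453/8 ≈ 181.63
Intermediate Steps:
a(Z) = 2 (a(Z) = -3 + 5 = 2)
F = 8 (F = 8 + 0*16 = 8 + 0 = 8)
c(l) = (2 + l)/(2*l) (c(l) = (l + (4 - 1*2))/(l + l) = (l + (4 - 2))/((2*l)) = (l + 2)*(1/(2*l)) = (2 + l)*(1/(2*l)) = (2 + l)/(2*l))
(F + c(8)) + V = (8 + (1/2)*(2 + 8)/8) + 173 = (8 + (1/2)*(1/8)*10) + 173 = (8 + 5/8) + 173 = 69/8 + 173 = 1453/8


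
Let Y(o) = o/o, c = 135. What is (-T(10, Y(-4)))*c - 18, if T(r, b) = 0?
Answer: -18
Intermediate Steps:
Y(o) = 1
(-T(10, Y(-4)))*c - 18 = -1*0*135 - 18 = 0*135 - 18 = 0 - 18 = -18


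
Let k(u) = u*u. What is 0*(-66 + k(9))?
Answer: 0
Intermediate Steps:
k(u) = u²
0*(-66 + k(9)) = 0*(-66 + 9²) = 0*(-66 + 81) = 0*15 = 0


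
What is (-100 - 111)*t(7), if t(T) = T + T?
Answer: -2954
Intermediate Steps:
t(T) = 2*T
(-100 - 111)*t(7) = (-100 - 111)*(2*7) = -211*14 = -2954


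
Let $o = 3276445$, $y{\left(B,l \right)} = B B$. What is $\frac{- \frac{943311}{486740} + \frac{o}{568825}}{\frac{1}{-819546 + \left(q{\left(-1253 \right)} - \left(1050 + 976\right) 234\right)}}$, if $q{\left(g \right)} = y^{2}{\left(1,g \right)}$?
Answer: $- \frac{54756622737643681}{11074795220} \approx -4.9443 \cdot 10^{6}$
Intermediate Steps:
$y{\left(B,l \right)} = B^{2}$
$q{\left(g \right)} = 1$ ($q{\left(g \right)} = \left(1^{2}\right)^{2} = 1^{2} = 1$)
$\frac{- \frac{943311}{486740} + \frac{o}{568825}}{\frac{1}{-819546 + \left(q{\left(-1253 \right)} - \left(1050 + 976\right) 234\right)}} = \frac{- \frac{943311}{486740} + \frac{3276445}{568825}}{\frac{1}{-819546 + \left(1 - \left(1050 + 976\right) 234\right)}} = \frac{\left(-943311\right) \frac{1}{486740} + 3276445 \cdot \frac{1}{568825}}{\frac{1}{-819546 + \left(1 - 2026 \cdot 234\right)}} = \frac{- \frac{943311}{486740} + \frac{655289}{113765}}{\frac{1}{-819546 + \left(1 - 474084\right)}} = \frac{42327918389}{11074795220 \frac{1}{-819546 + \left(1 - 474084\right)}} = \frac{42327918389}{11074795220 \frac{1}{-819546 - 474083}} = \frac{42327918389}{11074795220 \frac{1}{-1293629}} = \frac{42327918389}{11074795220 \left(- \frac{1}{1293629}\right)} = \frac{42327918389}{11074795220} \left(-1293629\right) = - \frac{54756622737643681}{11074795220}$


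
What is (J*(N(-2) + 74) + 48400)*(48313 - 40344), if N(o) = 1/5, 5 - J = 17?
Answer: 1893020012/5 ≈ 3.7860e+8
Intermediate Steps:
J = -12 (J = 5 - 1*17 = 5 - 17 = -12)
N(o) = ⅕
(J*(N(-2) + 74) + 48400)*(48313 - 40344) = (-12*(⅕ + 74) + 48400)*(48313 - 40344) = (-12*371/5 + 48400)*7969 = (-4452/5 + 48400)*7969 = (237548/5)*7969 = 1893020012/5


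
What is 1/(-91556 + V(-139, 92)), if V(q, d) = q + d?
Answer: -1/91603 ≈ -1.0917e-5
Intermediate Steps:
V(q, d) = d + q
1/(-91556 + V(-139, 92)) = 1/(-91556 + (92 - 139)) = 1/(-91556 - 47) = 1/(-91603) = -1/91603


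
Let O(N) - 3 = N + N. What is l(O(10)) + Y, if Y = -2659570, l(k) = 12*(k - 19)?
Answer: -2659522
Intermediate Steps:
O(N) = 3 + 2*N (O(N) = 3 + (N + N) = 3 + 2*N)
l(k) = -228 + 12*k (l(k) = 12*(-19 + k) = -228 + 12*k)
l(O(10)) + Y = (-228 + 12*(3 + 2*10)) - 2659570 = (-228 + 12*(3 + 20)) - 2659570 = (-228 + 12*23) - 2659570 = (-228 + 276) - 2659570 = 48 - 2659570 = -2659522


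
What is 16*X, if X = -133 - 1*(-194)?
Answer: 976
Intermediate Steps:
X = 61 (X = -133 + 194 = 61)
16*X = 16*61 = 976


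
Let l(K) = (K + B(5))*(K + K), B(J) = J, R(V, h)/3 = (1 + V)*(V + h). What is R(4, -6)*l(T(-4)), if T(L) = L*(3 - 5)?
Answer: -6240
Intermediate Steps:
R(V, h) = 3*(1 + V)*(V + h) (R(V, h) = 3*((1 + V)*(V + h)) = 3*(1 + V)*(V + h))
T(L) = -2*L (T(L) = L*(-2) = -2*L)
l(K) = 2*K*(5 + K) (l(K) = (K + 5)*(K + K) = (5 + K)*(2*K) = 2*K*(5 + K))
R(4, -6)*l(T(-4)) = (3*4 + 3*(-6) + 3*4² + 3*4*(-6))*(2*(-2*(-4))*(5 - 2*(-4))) = (12 - 18 + 3*16 - 72)*(2*8*(5 + 8)) = (12 - 18 + 48 - 72)*(2*8*13) = -30*208 = -6240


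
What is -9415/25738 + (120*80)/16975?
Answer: 3490607/17476102 ≈ 0.19974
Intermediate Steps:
-9415/25738 + (120*80)/16975 = -9415*1/25738 + 9600*(1/16975) = -9415/25738 + 384/679 = 3490607/17476102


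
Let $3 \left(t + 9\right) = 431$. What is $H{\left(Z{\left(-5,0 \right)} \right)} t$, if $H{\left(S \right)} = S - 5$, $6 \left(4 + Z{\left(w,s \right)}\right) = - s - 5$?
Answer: $- \frac{11918}{9} \approx -1324.2$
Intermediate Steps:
$Z{\left(w,s \right)} = - \frac{29}{6} - \frac{s}{6}$ ($Z{\left(w,s \right)} = -4 + \frac{- s - 5}{6} = -4 + \frac{-5 - s}{6} = -4 - \left(\frac{5}{6} + \frac{s}{6}\right) = - \frac{29}{6} - \frac{s}{6}$)
$H{\left(S \right)} = -5 + S$ ($H{\left(S \right)} = S - 5 = -5 + S$)
$t = \frac{404}{3}$ ($t = -9 + \frac{1}{3} \cdot 431 = -9 + \frac{431}{3} = \frac{404}{3} \approx 134.67$)
$H{\left(Z{\left(-5,0 \right)} \right)} t = \left(-5 - \frac{29}{6}\right) \frac{404}{3} = \left(- \frac{59}{6}\right) \frac{404}{3} = - \frac{11918}{9}$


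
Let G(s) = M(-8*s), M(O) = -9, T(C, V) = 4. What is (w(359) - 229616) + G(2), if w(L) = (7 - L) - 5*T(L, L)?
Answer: -229997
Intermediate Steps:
G(s) = -9
w(L) = -13 - L (w(L) = (7 - L) - 5*4 = (7 - L) - 20 = -13 - L)
(w(359) - 229616) + G(2) = ((-13 - 1*359) - 229616) - 9 = ((-13 - 359) - 229616) - 9 = (-372 - 229616) - 9 = -229988 - 9 = -229997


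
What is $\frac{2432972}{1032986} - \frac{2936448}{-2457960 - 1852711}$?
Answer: $\frac{6760525758970}{2226431396803} \approx 3.0365$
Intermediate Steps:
$\frac{2432972}{1032986} - \frac{2936448}{-2457960 - 1852711} = 2432972 \cdot \frac{1}{1032986} - \frac{2936448}{-2457960 - 1852711} = \frac{1216486}{516493} - \frac{2936448}{-4310671} = \frac{1216486}{516493} - - \frac{2936448}{4310671} = \frac{1216486}{516493} + \frac{2936448}{4310671} = \frac{6760525758970}{2226431396803}$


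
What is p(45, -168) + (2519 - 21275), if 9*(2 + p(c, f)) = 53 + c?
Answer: -168724/9 ≈ -18747.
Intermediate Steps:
p(c, f) = 35/9 + c/9 (p(c, f) = -2 + (53 + c)/9 = -2 + (53/9 + c/9) = 35/9 + c/9)
p(45, -168) + (2519 - 21275) = (35/9 + (⅑)*45) + (2519 - 21275) = (35/9 + 5) - 18756 = 80/9 - 18756 = -168724/9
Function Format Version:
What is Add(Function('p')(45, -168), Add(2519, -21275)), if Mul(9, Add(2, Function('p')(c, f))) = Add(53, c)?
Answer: Rational(-168724, 9) ≈ -18747.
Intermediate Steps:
Function('p')(c, f) = Add(Rational(35, 9), Mul(Rational(1, 9), c)) (Function('p')(c, f) = Add(-2, Mul(Rational(1, 9), Add(53, c))) = Add(-2, Add(Rational(53, 9), Mul(Rational(1, 9), c))) = Add(Rational(35, 9), Mul(Rational(1, 9), c)))
Add(Function('p')(45, -168), Add(2519, -21275)) = Add(Add(Rational(35, 9), Mul(Rational(1, 9), 45)), Add(2519, -21275)) = Add(Add(Rational(35, 9), 5), -18756) = Add(Rational(80, 9), -18756) = Rational(-168724, 9)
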